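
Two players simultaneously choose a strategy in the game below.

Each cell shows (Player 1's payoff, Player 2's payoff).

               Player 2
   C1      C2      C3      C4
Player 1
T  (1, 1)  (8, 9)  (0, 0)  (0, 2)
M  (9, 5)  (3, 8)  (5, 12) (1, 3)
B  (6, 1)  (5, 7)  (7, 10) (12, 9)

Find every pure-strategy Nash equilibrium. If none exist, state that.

The pure Nash equilibria are (T, C2) and (B, C3).

Player 1 against C1: payoffs 1, 9, 6 → best response M.
Player 1 against C2: payoffs 8, 3, 5 → best response T.
Player 1 against C3: payoffs 0, 5, 7 → best response B.
Player 1 against C4: payoffs 0, 1, 12 → best response B.
Player 2 against T: payoffs 1, 9, 0, 2 → best response C2.
Player 2 against M: payoffs 5, 8, 12, 3 → best response C3.
Player 2 against B: payoffs 1, 7, 10, 9 → best response C3.
Mutual best responses: (T, C2); (B, C3).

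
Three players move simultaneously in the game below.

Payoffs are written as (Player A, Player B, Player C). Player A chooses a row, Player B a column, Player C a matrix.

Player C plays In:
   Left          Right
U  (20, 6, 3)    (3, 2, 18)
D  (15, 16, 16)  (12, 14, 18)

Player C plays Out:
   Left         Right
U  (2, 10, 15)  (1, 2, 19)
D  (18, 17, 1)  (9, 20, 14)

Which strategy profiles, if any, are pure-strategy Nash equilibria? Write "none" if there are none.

There is no pure-strategy Nash equilibrium.

(U, Left, In): Player C can switch to Out (3 → 15). Not NE.
(U, Left, Out): Player A can switch to D (2 → 18). Not NE.
(U, Right, In): Player A can switch to D (3 → 12). Not NE.
(U, Right, Out): Player A can switch to D (1 → 9). Not NE.
(D, Left, In): Player A can switch to U (15 → 20). Not NE.
(D, Left, Out): Player B can switch to Right (17 → 20). Not NE.
(D, Right, In): Player B can switch to Left (14 → 16). Not NE.
(D, Right, Out): Player C can switch to In (14 → 18). Not NE.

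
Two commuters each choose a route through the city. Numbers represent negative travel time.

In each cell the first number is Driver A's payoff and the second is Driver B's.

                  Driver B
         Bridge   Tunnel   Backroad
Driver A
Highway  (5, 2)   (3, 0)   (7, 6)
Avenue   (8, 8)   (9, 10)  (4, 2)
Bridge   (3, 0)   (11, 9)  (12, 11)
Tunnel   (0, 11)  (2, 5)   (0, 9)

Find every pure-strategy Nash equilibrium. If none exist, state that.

The unique pure-strategy Nash equilibrium is (Bridge, Backroad).

For each strategy profile, look for a profitable unilateral deviation.
(Highway, Bridge): Driver A can switch to Avenue (5 → 8). Not NE.
(Highway, Tunnel): Driver A can switch to Avenue (3 → 9). Not NE.
(Highway, Backroad): Driver A can switch to Bridge (7 → 12). Not NE.
(Avenue, Bridge): Driver B can switch to Tunnel (8 → 10). Not NE.
(Avenue, Tunnel): Driver A can switch to Bridge (9 → 11). Not NE.
(Avenue, Backroad): Driver A can switch to Highway (4 → 7). Not NE.
(Bridge, Backroad): Driver A gets 12, best alternative 7; Driver B gets 11, best alternative 9. No profitable deviation — NE.
(The remaining 5 profiles each have a profitable deviation by the same check.)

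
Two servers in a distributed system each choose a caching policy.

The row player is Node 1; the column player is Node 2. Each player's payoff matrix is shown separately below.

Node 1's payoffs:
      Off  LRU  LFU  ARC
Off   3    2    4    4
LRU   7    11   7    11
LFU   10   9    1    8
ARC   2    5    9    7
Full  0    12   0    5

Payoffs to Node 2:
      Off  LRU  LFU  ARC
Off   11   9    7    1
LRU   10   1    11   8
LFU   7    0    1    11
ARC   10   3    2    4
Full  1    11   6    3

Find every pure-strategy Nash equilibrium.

The unique pure-strategy Nash equilibrium is (Full, LRU).

Node 1 against Off: payoffs 3, 7, 10, 2, 0 → best response LFU.
Node 1 against LRU: payoffs 2, 11, 9, 5, 12 → best response Full.
Node 1 against LFU: payoffs 4, 7, 1, 9, 0 → best response ARC.
Node 1 against ARC: payoffs 4, 11, 8, 7, 5 → best response LRU.
Node 2 against Off: payoffs 11, 9, 7, 1 → best response Off.
Node 2 against LRU: payoffs 10, 1, 11, 8 → best response LFU.
Node 2 against LFU: payoffs 7, 0, 1, 11 → best response ARC.
Node 2 against ARC: payoffs 10, 3, 2, 4 → best response Off.
Node 2 against Full: payoffs 1, 11, 6, 3 → best response LRU.
Mutual best responses: (Full, LRU).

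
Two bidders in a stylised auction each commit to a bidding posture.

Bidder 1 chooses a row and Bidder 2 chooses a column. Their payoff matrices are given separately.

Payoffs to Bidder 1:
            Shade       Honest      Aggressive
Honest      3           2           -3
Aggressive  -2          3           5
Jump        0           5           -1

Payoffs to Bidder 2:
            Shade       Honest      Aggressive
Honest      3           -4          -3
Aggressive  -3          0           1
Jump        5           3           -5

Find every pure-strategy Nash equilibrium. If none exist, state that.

Pure-strategy Nash equilibria: (Honest, Shade), (Aggressive, Aggressive)

For each strategy profile, look for a profitable unilateral deviation.
(Honest, Shade): Bidder 1 gets 3, best alternative 0; Bidder 2 gets 3, best alternative -3. No profitable deviation — NE.
(Honest, Honest): Bidder 1 can switch to Aggressive (2 → 3). Not NE.
(Honest, Aggressive): Bidder 1 can switch to Aggressive (-3 → 5). Not NE.
(Aggressive, Shade): Bidder 1 can switch to Honest (-2 → 3). Not NE.
(Aggressive, Honest): Bidder 1 can switch to Jump (3 → 5). Not NE.
(Aggressive, Aggressive): Bidder 1 gets 5, best alternative -1; Bidder 2 gets 1, best alternative 0. No profitable deviation — NE.
(Jump, Shade): Bidder 1 can switch to Honest (0 → 3). Not NE.
(Jump, Honest): Bidder 2 can switch to Shade (3 → 5). Not NE.
(The remaining 1 profile has a profitable deviation by the same check.)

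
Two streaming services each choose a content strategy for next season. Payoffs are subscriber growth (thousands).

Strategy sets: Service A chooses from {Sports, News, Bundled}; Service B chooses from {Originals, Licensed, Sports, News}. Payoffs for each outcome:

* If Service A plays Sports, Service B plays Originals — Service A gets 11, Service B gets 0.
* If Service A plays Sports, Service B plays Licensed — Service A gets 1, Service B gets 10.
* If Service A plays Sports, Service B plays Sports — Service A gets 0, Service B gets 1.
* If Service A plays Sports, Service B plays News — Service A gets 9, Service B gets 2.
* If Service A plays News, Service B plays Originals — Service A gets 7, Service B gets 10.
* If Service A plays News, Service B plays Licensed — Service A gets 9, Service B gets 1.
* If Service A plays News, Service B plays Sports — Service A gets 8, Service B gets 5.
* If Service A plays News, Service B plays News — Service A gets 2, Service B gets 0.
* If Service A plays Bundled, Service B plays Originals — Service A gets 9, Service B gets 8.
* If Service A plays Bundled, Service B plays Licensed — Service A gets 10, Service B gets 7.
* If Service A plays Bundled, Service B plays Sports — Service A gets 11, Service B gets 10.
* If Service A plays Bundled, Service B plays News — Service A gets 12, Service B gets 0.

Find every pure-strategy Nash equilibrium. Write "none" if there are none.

The unique pure-strategy Nash equilibrium is (Bundled, Sports).

Check each profile: it is a Nash equilibrium iff no player can strictly gain by switching unilaterally.
(Sports, Originals): Service B can switch to Licensed (0 → 10). Not NE.
(Sports, Licensed): Service A can switch to News (1 → 9). Not NE.
(Sports, Sports): Service A can switch to News (0 → 8). Not NE.
(Sports, News): Service A can switch to Bundled (9 → 12). Not NE.
(News, Originals): Service A can switch to Sports (7 → 11). Not NE.
(News, Licensed): Service A can switch to Bundled (9 → 10). Not NE.
(News, Sports): Service A can switch to Bundled (8 → 11). Not NE.
(News, News): Service A can switch to Sports (2 → 9). Not NE.
(Bundled, Originals): Service A can switch to Sports (9 → 11). Not NE.
(Bundled, Licensed): Service B can switch to Originals (7 → 8). Not NE.
(Bundled, Sports): Service A gets 11, best alternative 8; Service B gets 10, best alternative 8. No profitable deviation — NE.
(Bundled, News): Service B can switch to Originals (0 → 8). Not NE.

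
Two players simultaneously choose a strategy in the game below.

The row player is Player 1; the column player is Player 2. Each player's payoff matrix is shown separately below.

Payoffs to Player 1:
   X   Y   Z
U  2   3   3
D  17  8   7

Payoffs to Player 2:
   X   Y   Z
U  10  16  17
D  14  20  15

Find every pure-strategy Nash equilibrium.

Check each profile: it is a Nash equilibrium iff no player can strictly gain by switching unilaterally.
(U, X): Player 1 can switch to D (2 → 17). Not NE.
(U, Y): Player 1 can switch to D (3 → 8). Not NE.
(U, Z): Player 1 can switch to D (3 → 7). Not NE.
(D, X): Player 2 can switch to Y (14 → 20). Not NE.
(D, Y): Player 1 gets 8, best alternative 3; Player 2 gets 20, best alternative 15. No profitable deviation — NE.
(D, Z): Player 2 can switch to Y (15 → 20). Not NE.

The unique pure-strategy Nash equilibrium is (D, Y).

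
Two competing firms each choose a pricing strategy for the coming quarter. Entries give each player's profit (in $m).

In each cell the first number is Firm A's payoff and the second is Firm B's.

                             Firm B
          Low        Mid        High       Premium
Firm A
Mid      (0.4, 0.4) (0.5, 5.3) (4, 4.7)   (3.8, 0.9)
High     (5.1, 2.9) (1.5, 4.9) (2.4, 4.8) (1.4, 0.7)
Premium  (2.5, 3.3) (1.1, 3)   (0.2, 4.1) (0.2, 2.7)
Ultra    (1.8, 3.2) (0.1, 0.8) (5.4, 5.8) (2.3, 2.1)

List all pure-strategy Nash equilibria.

Firm A against Low: payoffs 0.4, 5.1, 2.5, 1.8 → best response High.
Firm A against Mid: payoffs 0.5, 1.5, 1.1, 0.1 → best response High.
Firm A against High: payoffs 4, 2.4, 0.2, 5.4 → best response Ultra.
Firm A against Premium: payoffs 3.8, 1.4, 0.2, 2.3 → best response Mid.
Firm B against Mid: payoffs 0.4, 5.3, 4.7, 0.9 → best response Mid.
Firm B against High: payoffs 2.9, 4.9, 4.8, 0.7 → best response Mid.
Firm B against Premium: payoffs 3.3, 3, 4.1, 2.7 → best response High.
Firm B against Ultra: payoffs 3.2, 0.8, 5.8, 2.1 → best response High.
Mutual best responses: (High, Mid); (Ultra, High).

Pure-strategy Nash equilibria: (High, Mid), (Ultra, High)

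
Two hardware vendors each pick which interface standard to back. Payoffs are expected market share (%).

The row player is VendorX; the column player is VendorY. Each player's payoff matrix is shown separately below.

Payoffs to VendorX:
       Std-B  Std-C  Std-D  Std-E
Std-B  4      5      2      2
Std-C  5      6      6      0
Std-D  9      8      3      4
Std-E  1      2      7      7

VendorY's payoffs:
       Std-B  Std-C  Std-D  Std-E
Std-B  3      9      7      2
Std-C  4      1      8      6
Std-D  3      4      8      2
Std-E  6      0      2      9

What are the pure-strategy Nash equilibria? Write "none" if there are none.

VendorX against Std-B: payoffs 4, 5, 9, 1 → best response Std-D.
VendorX against Std-C: payoffs 5, 6, 8, 2 → best response Std-D.
VendorX against Std-D: payoffs 2, 6, 3, 7 → best response Std-E.
VendorX against Std-E: payoffs 2, 0, 4, 7 → best response Std-E.
VendorY against Std-B: payoffs 3, 9, 7, 2 → best response Std-C.
VendorY against Std-C: payoffs 4, 1, 8, 6 → best response Std-D.
VendorY against Std-D: payoffs 3, 4, 8, 2 → best response Std-D.
VendorY against Std-E: payoffs 6, 0, 2, 9 → best response Std-E.
Mutual best responses: (Std-E, Std-E).

Pure NE: (Std-E, Std-E)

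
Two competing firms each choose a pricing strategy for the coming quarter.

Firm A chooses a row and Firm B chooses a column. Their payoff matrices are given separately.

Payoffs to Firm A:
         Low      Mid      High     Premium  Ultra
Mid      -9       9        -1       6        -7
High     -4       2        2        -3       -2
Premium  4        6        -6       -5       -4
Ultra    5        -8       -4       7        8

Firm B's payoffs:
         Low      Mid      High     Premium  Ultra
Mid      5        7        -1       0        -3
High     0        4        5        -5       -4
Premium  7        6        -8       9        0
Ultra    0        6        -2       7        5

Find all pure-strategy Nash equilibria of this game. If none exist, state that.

(Mid, Mid); (High, High); (Ultra, Premium)

(Mid, Low): Firm A can switch to High (-9 → -4). Not NE.
(Mid, Mid): Firm A gets 9, best alternative 6; Firm B gets 7, best alternative 5. No profitable deviation — NE.
(Mid, High): Firm A can switch to High (-1 → 2). Not NE.
(Mid, Premium): Firm A can switch to Ultra (6 → 7). Not NE.
(Mid, Ultra): Firm A can switch to High (-7 → -2). Not NE.
(High, Low): Firm A can switch to Premium (-4 → 4). Not NE.
(High, Mid): Firm A can switch to Mid (2 → 9). Not NE.
(High, High): Firm A gets 2, best alternative -1; Firm B gets 5, best alternative 4. No profitable deviation — NE.
(High, Premium): Firm A can switch to Mid (-3 → 6). Not NE.
(High, Ultra): Firm A can switch to Ultra (-2 → 8). Not NE.
(Premium, Low): Firm A can switch to Ultra (4 → 5). Not NE.
(Premium, Mid): Firm A can switch to Mid (6 → 9). Not NE.
(Premium, High): Firm A can switch to Mid (-6 → -1). Not NE.
(Premium, Premium): Firm A can switch to Mid (-5 → 6). Not NE.
(Ultra, Premium): Firm A gets 7, best alternative 6; Firm B gets 7, best alternative 6. No profitable deviation — NE.
(The remaining 5 profiles each have a profitable deviation by the same check.)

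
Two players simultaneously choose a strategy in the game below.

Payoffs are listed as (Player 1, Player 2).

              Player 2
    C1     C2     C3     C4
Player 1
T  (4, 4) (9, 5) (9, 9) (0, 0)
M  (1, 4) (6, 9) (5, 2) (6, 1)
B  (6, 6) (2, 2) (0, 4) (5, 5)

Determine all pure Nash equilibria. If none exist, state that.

(T, C3) and (B, C1)

Mark each player's best response to every combination of opponents' strategies; a profile where every player is best-responding is a pure Nash equilibrium.
Player 1 against C1: payoffs 4, 1, 6 → best response B.
Player 1 against C2: payoffs 9, 6, 2 → best response T.
Player 1 against C3: payoffs 9, 5, 0 → best response T.
Player 1 against C4: payoffs 0, 6, 5 → best response M.
Player 2 against T: payoffs 4, 5, 9, 0 → best response C3.
Player 2 against M: payoffs 4, 9, 2, 1 → best response C2.
Player 2 against B: payoffs 6, 2, 4, 5 → best response C1.
Mutual best responses: (T, C3); (B, C1).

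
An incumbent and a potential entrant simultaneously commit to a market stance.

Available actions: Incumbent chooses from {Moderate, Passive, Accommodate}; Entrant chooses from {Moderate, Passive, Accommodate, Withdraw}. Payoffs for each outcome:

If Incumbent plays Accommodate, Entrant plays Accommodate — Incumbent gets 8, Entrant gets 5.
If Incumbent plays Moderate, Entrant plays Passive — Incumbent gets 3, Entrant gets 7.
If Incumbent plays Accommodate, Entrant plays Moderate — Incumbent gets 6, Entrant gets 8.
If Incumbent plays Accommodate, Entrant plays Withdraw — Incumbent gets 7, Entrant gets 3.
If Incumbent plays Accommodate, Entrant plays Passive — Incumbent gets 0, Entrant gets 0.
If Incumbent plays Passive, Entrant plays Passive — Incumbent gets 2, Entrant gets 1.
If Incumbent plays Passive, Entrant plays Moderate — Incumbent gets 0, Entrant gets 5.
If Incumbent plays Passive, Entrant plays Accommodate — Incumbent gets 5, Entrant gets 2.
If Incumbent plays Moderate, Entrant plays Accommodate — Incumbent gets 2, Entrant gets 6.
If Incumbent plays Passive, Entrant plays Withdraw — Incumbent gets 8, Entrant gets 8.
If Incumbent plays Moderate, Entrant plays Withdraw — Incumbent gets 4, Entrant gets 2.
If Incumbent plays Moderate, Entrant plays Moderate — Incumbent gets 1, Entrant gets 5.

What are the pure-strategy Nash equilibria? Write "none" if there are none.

The pure Nash equilibria are (Moderate, Passive) and (Passive, Withdraw) and (Accommodate, Moderate).

For each player, find the best response to each opponent profile; mutual best responses are the pure NE.
Incumbent against Moderate: payoffs 1, 0, 6 → best response Accommodate.
Incumbent against Passive: payoffs 3, 2, 0 → best response Moderate.
Incumbent against Accommodate: payoffs 2, 5, 8 → best response Accommodate.
Incumbent against Withdraw: payoffs 4, 8, 7 → best response Passive.
Entrant against Moderate: payoffs 5, 7, 6, 2 → best response Passive.
Entrant against Passive: payoffs 5, 1, 2, 8 → best response Withdraw.
Entrant against Accommodate: payoffs 8, 0, 5, 3 → best response Moderate.
Mutual best responses: (Moderate, Passive); (Passive, Withdraw); (Accommodate, Moderate).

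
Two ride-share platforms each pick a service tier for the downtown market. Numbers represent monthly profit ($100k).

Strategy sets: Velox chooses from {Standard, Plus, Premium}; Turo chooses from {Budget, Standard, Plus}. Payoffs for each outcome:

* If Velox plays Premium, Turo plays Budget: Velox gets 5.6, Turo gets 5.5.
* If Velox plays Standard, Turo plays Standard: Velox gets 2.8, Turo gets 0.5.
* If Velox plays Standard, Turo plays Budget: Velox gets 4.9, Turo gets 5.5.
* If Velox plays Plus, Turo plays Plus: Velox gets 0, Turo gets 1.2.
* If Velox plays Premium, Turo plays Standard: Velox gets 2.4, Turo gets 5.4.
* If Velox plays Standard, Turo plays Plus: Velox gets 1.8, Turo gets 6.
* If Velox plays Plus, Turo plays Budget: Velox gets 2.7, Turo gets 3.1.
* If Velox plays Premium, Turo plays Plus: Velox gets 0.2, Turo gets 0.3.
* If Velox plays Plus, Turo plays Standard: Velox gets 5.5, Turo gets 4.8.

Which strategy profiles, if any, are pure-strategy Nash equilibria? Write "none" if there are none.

Pure-strategy Nash equilibria: (Standard, Plus); (Plus, Standard); (Premium, Budget)

(Standard, Budget): Velox can switch to Premium (4.9 → 5.6). Not NE.
(Standard, Standard): Velox can switch to Plus (2.8 → 5.5). Not NE.
(Standard, Plus): Velox gets 1.8, best alternative 0.2; Turo gets 6, best alternative 5.5. No profitable deviation — NE.
(Plus, Budget): Velox can switch to Standard (2.7 → 4.9). Not NE.
(Plus, Standard): Velox gets 5.5, best alternative 2.8; Turo gets 4.8, best alternative 3.1. No profitable deviation — NE.
(Plus, Plus): Velox can switch to Standard (0 → 1.8). Not NE.
(Premium, Budget): Velox gets 5.6, best alternative 4.9; Turo gets 5.5, best alternative 5.4. No profitable deviation — NE.
(Premium, Standard): Velox can switch to Standard (2.4 → 2.8). Not NE.
(Premium, Plus): Velox can switch to Standard (0.2 → 1.8). Not NE.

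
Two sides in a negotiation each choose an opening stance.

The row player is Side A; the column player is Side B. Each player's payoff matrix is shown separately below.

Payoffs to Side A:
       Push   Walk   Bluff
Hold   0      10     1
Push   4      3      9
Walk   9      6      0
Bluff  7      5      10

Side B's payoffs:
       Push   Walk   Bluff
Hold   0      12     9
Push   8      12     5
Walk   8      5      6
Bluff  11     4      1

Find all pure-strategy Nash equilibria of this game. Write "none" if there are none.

Mark each player's best response to every combination of opponents' strategies; a profile where every player is best-responding is a pure Nash equilibrium.
Side A against Push: payoffs 0, 4, 9, 7 → best response Walk.
Side A against Walk: payoffs 10, 3, 6, 5 → best response Hold.
Side A against Bluff: payoffs 1, 9, 0, 10 → best response Bluff.
Side B against Hold: payoffs 0, 12, 9 → best response Walk.
Side B against Push: payoffs 8, 12, 5 → best response Walk.
Side B against Walk: payoffs 8, 5, 6 → best response Push.
Side B against Bluff: payoffs 11, 4, 1 → best response Push.
Mutual best responses: (Hold, Walk); (Walk, Push).

The pure Nash equilibria are (Hold, Walk) and (Walk, Push).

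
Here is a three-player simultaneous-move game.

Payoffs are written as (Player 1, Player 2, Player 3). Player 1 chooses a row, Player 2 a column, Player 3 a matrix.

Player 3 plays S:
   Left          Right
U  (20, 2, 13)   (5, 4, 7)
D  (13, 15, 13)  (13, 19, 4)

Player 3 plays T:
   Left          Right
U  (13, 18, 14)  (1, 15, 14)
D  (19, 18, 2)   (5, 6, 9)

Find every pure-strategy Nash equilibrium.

Player 1 against (Left, S): payoffs 20, 13 → best response U.
Player 1 against (Left, T): payoffs 13, 19 → best response D.
Player 1 against (Right, S): payoffs 5, 13 → best response D.
Player 1 against (Right, T): payoffs 1, 5 → best response D.
Player 2 against (U, S): payoffs 2, 4 → best response Right.
Player 2 against (U, T): payoffs 18, 15 → best response Left.
Player 2 against (D, S): payoffs 15, 19 → best response Right.
Player 2 against (D, T): payoffs 18, 6 → best response Left.
Player 3 against (U, Left): payoffs 13, 14 → best response T.
Player 3 against (U, Right): payoffs 7, 14 → best response T.
Player 3 against (D, Left): payoffs 13, 2 → best response S.
Player 3 against (D, Right): payoffs 4, 9 → best response T.
No profile is a mutual best response for all players.

No pure-strategy Nash equilibrium.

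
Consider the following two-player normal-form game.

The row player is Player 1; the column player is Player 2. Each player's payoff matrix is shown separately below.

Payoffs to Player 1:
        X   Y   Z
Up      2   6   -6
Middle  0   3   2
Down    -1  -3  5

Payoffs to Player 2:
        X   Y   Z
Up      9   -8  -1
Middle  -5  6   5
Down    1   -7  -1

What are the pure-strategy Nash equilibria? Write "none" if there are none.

(Up, X): Player 1 gets 2, best alternative 0; Player 2 gets 9, best alternative -1. No profitable deviation — NE.
(Up, Y): Player 2 can switch to X (-8 → 9). Not NE.
(Up, Z): Player 1 can switch to Middle (-6 → 2). Not NE.
(Middle, X): Player 1 can switch to Up (0 → 2). Not NE.
(Middle, Y): Player 1 can switch to Up (3 → 6). Not NE.
(Middle, Z): Player 1 can switch to Down (2 → 5). Not NE.
(Down, X): Player 1 can switch to Up (-1 → 2). Not NE.
(The remaining 2 profiles each have a profitable deviation by the same check.)

The unique pure-strategy Nash equilibrium is (Up, X).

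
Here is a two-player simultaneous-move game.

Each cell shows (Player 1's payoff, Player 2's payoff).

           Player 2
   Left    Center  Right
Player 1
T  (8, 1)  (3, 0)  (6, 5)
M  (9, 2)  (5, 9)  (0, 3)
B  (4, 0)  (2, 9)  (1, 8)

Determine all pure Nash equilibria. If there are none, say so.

(T, Right); (M, Center)

Player 1 against Left: payoffs 8, 9, 4 → best response M.
Player 1 against Center: payoffs 3, 5, 2 → best response M.
Player 1 against Right: payoffs 6, 0, 1 → best response T.
Player 2 against T: payoffs 1, 0, 5 → best response Right.
Player 2 against M: payoffs 2, 9, 3 → best response Center.
Player 2 against B: payoffs 0, 9, 8 → best response Center.
Mutual best responses: (T, Right); (M, Center).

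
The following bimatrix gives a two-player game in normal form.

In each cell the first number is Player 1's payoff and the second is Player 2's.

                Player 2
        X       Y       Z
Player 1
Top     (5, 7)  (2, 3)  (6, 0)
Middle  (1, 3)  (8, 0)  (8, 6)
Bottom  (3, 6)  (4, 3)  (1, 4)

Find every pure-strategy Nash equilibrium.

The pure Nash equilibria are (Top, X); (Middle, Z).

Player 1 against X: payoffs 5, 1, 3 → best response Top.
Player 1 against Y: payoffs 2, 8, 4 → best response Middle.
Player 1 against Z: payoffs 6, 8, 1 → best response Middle.
Player 2 against Top: payoffs 7, 3, 0 → best response X.
Player 2 against Middle: payoffs 3, 0, 6 → best response Z.
Player 2 against Bottom: payoffs 6, 3, 4 → best response X.
Mutual best responses: (Top, X); (Middle, Z).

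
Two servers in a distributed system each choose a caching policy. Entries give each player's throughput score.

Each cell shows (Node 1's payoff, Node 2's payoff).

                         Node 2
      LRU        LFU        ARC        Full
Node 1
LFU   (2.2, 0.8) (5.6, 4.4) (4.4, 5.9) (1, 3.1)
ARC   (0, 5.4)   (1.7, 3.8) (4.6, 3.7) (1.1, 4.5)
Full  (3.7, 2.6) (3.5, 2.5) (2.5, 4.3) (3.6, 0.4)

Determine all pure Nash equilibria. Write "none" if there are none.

(LFU, LRU): Node 1 can switch to Full (2.2 → 3.7). Not NE.
(LFU, LFU): Node 2 can switch to ARC (4.4 → 5.9). Not NE.
(LFU, ARC): Node 1 can switch to ARC (4.4 → 4.6). Not NE.
(LFU, Full): Node 1 can switch to ARC (1 → 1.1). Not NE.
(ARC, LRU): Node 1 can switch to LFU (0 → 2.2). Not NE.
(ARC, LFU): Node 1 can switch to LFU (1.7 → 5.6). Not NE.
(The remaining 6 profiles each have a profitable deviation by the same check.)

No pure-strategy Nash equilibrium.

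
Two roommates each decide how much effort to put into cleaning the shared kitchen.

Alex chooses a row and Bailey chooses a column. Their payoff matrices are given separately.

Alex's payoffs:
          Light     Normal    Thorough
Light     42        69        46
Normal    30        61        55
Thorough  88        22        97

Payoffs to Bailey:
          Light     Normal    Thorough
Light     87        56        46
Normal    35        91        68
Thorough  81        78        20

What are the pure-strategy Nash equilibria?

For each player, find the best response to each opponent profile; mutual best responses are the pure NE.
Alex against Light: payoffs 42, 30, 88 → best response Thorough.
Alex against Normal: payoffs 69, 61, 22 → best response Light.
Alex against Thorough: payoffs 46, 55, 97 → best response Thorough.
Bailey against Light: payoffs 87, 56, 46 → best response Light.
Bailey against Normal: payoffs 35, 91, 68 → best response Normal.
Bailey against Thorough: payoffs 81, 78, 20 → best response Light.
Mutual best responses: (Thorough, Light).

(Thorough, Light)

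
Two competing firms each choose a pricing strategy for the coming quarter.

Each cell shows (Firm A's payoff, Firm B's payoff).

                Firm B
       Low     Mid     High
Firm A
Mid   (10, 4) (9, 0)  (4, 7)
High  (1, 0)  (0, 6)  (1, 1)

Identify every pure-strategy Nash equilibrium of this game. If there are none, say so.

For each strategy profile, look for a profitable unilateral deviation.
(Mid, Low): Firm B can switch to High (4 → 7). Not NE.
(Mid, Mid): Firm B can switch to Low (0 → 4). Not NE.
(Mid, High): Firm A gets 4, best alternative 1; Firm B gets 7, best alternative 4. No profitable deviation — NE.
(High, Low): Firm A can switch to Mid (1 → 10). Not NE.
(High, Mid): Firm A can switch to Mid (0 → 9). Not NE.
(High, High): Firm A can switch to Mid (1 → 4). Not NE.

The unique pure-strategy Nash equilibrium is (Mid, High).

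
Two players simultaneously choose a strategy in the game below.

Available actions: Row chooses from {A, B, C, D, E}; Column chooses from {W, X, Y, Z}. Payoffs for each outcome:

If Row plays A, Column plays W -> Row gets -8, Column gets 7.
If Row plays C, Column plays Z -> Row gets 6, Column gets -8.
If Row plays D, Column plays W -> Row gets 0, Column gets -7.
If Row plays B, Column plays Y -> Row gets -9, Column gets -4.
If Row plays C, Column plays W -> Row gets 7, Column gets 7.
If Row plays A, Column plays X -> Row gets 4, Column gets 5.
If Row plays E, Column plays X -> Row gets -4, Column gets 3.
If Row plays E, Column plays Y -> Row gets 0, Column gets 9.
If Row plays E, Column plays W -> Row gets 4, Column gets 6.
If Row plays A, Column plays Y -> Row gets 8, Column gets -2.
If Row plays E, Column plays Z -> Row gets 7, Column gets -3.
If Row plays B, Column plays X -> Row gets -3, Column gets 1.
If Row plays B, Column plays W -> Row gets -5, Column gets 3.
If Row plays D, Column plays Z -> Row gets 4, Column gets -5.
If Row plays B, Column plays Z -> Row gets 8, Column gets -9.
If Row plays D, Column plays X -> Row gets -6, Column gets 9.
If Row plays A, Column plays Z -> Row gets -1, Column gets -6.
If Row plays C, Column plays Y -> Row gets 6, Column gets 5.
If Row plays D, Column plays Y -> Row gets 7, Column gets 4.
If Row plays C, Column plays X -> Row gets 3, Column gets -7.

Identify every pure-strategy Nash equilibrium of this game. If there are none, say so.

Mark each player's best response to every combination of opponents' strategies; a profile where every player is best-responding is a pure Nash equilibrium.
Row against W: payoffs -8, -5, 7, 0, 4 → best response C.
Row against X: payoffs 4, -3, 3, -6, -4 → best response A.
Row against Y: payoffs 8, -9, 6, 7, 0 → best response A.
Row against Z: payoffs -1, 8, 6, 4, 7 → best response B.
Column against A: payoffs 7, 5, -2, -6 → best response W.
Column against B: payoffs 3, 1, -4, -9 → best response W.
Column against C: payoffs 7, -7, 5, -8 → best response W.
Column against D: payoffs -7, 9, 4, -5 → best response X.
Column against E: payoffs 6, 3, 9, -3 → best response Y.
Mutual best responses: (C, W).

The unique pure-strategy Nash equilibrium is (C, W).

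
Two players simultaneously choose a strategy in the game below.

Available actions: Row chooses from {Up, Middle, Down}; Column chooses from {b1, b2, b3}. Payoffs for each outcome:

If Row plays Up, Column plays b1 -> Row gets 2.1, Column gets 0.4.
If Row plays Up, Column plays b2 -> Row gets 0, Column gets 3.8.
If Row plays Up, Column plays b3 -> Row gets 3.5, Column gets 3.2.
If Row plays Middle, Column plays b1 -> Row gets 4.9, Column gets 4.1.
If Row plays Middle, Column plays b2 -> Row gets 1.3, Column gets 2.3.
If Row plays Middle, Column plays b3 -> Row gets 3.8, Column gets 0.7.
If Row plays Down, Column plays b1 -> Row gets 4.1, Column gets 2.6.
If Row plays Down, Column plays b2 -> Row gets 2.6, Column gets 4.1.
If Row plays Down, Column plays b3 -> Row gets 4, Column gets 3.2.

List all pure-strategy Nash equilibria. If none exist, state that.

The pure Nash equilibria are (Middle, b1); (Down, b2).

Row against b1: payoffs 2.1, 4.9, 4.1 → best response Middle.
Row against b2: payoffs 0, 1.3, 2.6 → best response Down.
Row against b3: payoffs 3.5, 3.8, 4 → best response Down.
Column against Up: payoffs 0.4, 3.8, 3.2 → best response b2.
Column against Middle: payoffs 4.1, 2.3, 0.7 → best response b1.
Column against Down: payoffs 2.6, 4.1, 3.2 → best response b2.
Mutual best responses: (Middle, b1); (Down, b2).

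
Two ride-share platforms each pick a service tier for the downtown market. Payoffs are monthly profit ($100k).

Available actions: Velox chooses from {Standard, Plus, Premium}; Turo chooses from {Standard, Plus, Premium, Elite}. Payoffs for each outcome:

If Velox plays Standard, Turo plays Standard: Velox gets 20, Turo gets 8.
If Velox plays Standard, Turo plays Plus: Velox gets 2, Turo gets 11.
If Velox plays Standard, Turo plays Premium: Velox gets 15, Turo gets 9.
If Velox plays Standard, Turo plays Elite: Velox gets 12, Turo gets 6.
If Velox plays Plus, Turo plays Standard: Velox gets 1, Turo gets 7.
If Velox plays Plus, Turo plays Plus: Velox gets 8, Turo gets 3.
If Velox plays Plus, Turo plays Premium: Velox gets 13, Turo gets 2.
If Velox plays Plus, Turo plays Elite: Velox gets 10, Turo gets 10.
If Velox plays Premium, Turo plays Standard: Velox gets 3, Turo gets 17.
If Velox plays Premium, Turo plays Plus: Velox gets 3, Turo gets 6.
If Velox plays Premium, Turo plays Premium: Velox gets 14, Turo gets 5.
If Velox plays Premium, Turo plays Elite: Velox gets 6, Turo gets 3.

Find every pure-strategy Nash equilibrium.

none

For each player, find the best response to each opponent profile; mutual best responses are the pure NE.
Velox against Standard: payoffs 20, 1, 3 → best response Standard.
Velox against Plus: payoffs 2, 8, 3 → best response Plus.
Velox against Premium: payoffs 15, 13, 14 → best response Standard.
Velox against Elite: payoffs 12, 10, 6 → best response Standard.
Turo against Standard: payoffs 8, 11, 9, 6 → best response Plus.
Turo against Plus: payoffs 7, 3, 2, 10 → best response Elite.
Turo against Premium: payoffs 17, 6, 5, 3 → best response Standard.
No profile is a mutual best response for all players.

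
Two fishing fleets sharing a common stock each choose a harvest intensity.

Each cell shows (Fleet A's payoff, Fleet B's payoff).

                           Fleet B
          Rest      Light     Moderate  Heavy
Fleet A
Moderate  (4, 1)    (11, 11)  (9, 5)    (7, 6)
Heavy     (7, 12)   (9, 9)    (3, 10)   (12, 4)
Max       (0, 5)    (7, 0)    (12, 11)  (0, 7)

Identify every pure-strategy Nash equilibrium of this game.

For each strategy profile, look for a profitable unilateral deviation.
(Moderate, Rest): Fleet A can switch to Heavy (4 → 7). Not NE.
(Moderate, Light): Fleet A gets 11, best alternative 9; Fleet B gets 11, best alternative 6. No profitable deviation — NE.
(Moderate, Moderate): Fleet A can switch to Max (9 → 12). Not NE.
(Moderate, Heavy): Fleet A can switch to Heavy (7 → 12). Not NE.
(Heavy, Rest): Fleet A gets 7, best alternative 4; Fleet B gets 12, best alternative 10. No profitable deviation — NE.
(Heavy, Light): Fleet A can switch to Moderate (9 → 11). Not NE.
(Heavy, Moderate): Fleet A can switch to Moderate (3 → 9). Not NE.
(Heavy, Heavy): Fleet B can switch to Rest (4 → 12). Not NE.
(Max, Rest): Fleet A can switch to Moderate (0 → 4). Not NE.
(Max, Light): Fleet A can switch to Moderate (7 → 11). Not NE.
(Max, Moderate): Fleet A gets 12, best alternative 9; Fleet B gets 11, best alternative 7. No profitable deviation — NE.
(Max, Heavy): Fleet A can switch to Moderate (0 → 7). Not NE.

(Moderate, Light), (Heavy, Rest), (Max, Moderate)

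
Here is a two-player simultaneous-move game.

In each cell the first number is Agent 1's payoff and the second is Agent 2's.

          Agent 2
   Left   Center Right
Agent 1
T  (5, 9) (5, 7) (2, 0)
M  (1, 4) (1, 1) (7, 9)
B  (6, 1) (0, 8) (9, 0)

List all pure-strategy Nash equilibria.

Check each profile: it is a Nash equilibrium iff no player can strictly gain by switching unilaterally.
(T, Left): Agent 1 can switch to B (5 → 6). Not NE.
(T, Center): Agent 2 can switch to Left (7 → 9). Not NE.
(T, Right): Agent 1 can switch to M (2 → 7). Not NE.
(M, Left): Agent 1 can switch to T (1 → 5). Not NE.
(M, Center): Agent 1 can switch to T (1 → 5). Not NE.
(M, Right): Agent 1 can switch to B (7 → 9). Not NE.
(B, Left): Agent 2 can switch to Center (1 → 8). Not NE.
(B, Center): Agent 1 can switch to T (0 → 5). Not NE.
(The remaining 1 profile has a profitable deviation by the same check.)

none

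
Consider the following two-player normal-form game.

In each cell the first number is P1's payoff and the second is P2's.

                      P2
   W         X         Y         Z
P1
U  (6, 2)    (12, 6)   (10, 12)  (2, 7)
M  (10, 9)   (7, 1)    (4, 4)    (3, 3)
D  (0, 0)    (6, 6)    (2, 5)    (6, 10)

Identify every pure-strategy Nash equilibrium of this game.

(U, Y) and (M, W) and (D, Z)

For each player, find the best response to each opponent profile; mutual best responses are the pure NE.
P1 against W: payoffs 6, 10, 0 → best response M.
P1 against X: payoffs 12, 7, 6 → best response U.
P1 against Y: payoffs 10, 4, 2 → best response U.
P1 against Z: payoffs 2, 3, 6 → best response D.
P2 against U: payoffs 2, 6, 12, 7 → best response Y.
P2 against M: payoffs 9, 1, 4, 3 → best response W.
P2 against D: payoffs 0, 6, 5, 10 → best response Z.
Mutual best responses: (U, Y); (M, W); (D, Z).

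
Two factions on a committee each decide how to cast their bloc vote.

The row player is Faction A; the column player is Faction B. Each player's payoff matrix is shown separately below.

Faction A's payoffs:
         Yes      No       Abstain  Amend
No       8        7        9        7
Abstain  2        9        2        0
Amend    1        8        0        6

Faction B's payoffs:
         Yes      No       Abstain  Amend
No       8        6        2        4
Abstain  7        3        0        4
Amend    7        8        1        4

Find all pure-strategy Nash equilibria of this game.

Pure NE: (No, Yes)

(No, Yes): Faction A gets 8, best alternative 2; Faction B gets 8, best alternative 6. No profitable deviation — NE.
(No, No): Faction A can switch to Abstain (7 → 9). Not NE.
(No, Abstain): Faction B can switch to Yes (2 → 8). Not NE.
(No, Amend): Faction B can switch to Yes (4 → 8). Not NE.
(Abstain, Yes): Faction A can switch to No (2 → 8). Not NE.
(Abstain, No): Faction B can switch to Yes (3 → 7). Not NE.
(Abstain, Abstain): Faction A can switch to No (2 → 9). Not NE.
(Abstain, Amend): Faction A can switch to No (0 → 7). Not NE.
(Amend, Yes): Faction A can switch to No (1 → 8). Not NE.
(Amend, No): Faction A can switch to Abstain (8 → 9). Not NE.
(Amend, Abstain): Faction A can switch to No (0 → 9). Not NE.
(The remaining 1 profile has a profitable deviation by the same check.)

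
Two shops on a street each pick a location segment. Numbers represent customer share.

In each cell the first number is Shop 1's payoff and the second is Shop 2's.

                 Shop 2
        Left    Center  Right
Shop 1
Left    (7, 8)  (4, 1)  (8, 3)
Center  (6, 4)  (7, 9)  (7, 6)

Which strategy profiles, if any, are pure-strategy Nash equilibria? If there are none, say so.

Shop 1 against Left: payoffs 7, 6 → best response Left.
Shop 1 against Center: payoffs 4, 7 → best response Center.
Shop 1 against Right: payoffs 8, 7 → best response Left.
Shop 2 against Left: payoffs 8, 1, 3 → best response Left.
Shop 2 against Center: payoffs 4, 9, 6 → best response Center.
Mutual best responses: (Left, Left); (Center, Center).

(Left, Left); (Center, Center)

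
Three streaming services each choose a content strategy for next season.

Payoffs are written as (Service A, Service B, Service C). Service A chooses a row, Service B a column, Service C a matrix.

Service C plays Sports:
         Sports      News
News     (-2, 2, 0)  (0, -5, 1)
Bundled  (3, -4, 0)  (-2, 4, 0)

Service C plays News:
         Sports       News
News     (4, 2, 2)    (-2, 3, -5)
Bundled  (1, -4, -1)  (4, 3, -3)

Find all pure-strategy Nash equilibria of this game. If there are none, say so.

This game has no pure Nash equilibrium.

(News, Sports, Sports): Service A can switch to Bundled (-2 → 3). Not NE.
(News, Sports, News): Service B can switch to News (2 → 3). Not NE.
(News, News, Sports): Service B can switch to Sports (-5 → 2). Not NE.
(News, News, News): Service A can switch to Bundled (-2 → 4). Not NE.
(Bundled, Sports, Sports): Service B can switch to News (-4 → 4). Not NE.
(Bundled, Sports, News): Service A can switch to News (1 → 4). Not NE.
(Bundled, News, Sports): Service A can switch to News (-2 → 0). Not NE.
(Bundled, News, News): Service C can switch to Sports (-3 → 0). Not NE.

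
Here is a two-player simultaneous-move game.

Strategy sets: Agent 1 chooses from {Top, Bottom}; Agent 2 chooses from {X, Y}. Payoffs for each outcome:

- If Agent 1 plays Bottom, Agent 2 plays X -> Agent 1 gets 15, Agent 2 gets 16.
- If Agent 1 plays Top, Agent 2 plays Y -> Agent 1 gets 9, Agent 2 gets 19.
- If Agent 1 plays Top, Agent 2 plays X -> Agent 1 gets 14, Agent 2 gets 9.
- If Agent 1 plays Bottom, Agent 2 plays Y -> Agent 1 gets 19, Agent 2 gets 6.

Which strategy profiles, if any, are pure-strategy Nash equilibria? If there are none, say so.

For each player, find the best response to each opponent profile; mutual best responses are the pure NE.
Agent 1 against X: payoffs 14, 15 → best response Bottom.
Agent 1 against Y: payoffs 9, 19 → best response Bottom.
Agent 2 against Top: payoffs 9, 19 → best response Y.
Agent 2 against Bottom: payoffs 16, 6 → best response X.
Mutual best responses: (Bottom, X).

Pure NE: (Bottom, X)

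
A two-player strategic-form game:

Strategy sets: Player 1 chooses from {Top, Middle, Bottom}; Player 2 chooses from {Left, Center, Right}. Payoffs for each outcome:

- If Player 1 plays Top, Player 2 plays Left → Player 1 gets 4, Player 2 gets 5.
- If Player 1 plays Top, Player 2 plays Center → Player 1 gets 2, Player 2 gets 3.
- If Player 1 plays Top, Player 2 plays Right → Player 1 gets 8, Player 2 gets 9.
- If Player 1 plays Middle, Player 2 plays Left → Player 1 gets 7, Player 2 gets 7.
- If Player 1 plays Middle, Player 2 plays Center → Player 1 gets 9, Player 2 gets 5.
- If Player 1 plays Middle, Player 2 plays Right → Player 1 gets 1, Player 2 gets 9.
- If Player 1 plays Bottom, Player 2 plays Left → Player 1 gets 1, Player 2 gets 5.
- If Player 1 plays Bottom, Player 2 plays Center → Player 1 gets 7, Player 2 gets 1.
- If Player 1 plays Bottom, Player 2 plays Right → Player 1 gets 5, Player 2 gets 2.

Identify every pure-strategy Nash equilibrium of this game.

The unique pure-strategy Nash equilibrium is (Top, Right).

Player 1 against Left: payoffs 4, 7, 1 → best response Middle.
Player 1 against Center: payoffs 2, 9, 7 → best response Middle.
Player 1 against Right: payoffs 8, 1, 5 → best response Top.
Player 2 against Top: payoffs 5, 3, 9 → best response Right.
Player 2 against Middle: payoffs 7, 5, 9 → best response Right.
Player 2 against Bottom: payoffs 5, 1, 2 → best response Left.
Mutual best responses: (Top, Right).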